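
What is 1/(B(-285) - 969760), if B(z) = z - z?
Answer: -1/969760 ≈ -1.0312e-6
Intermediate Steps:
B(z) = 0
1/(B(-285) - 969760) = 1/(0 - 969760) = 1/(-969760) = -1/969760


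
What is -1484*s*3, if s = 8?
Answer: -35616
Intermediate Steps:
-1484*s*3 = -11872*3 = -1484*24 = -35616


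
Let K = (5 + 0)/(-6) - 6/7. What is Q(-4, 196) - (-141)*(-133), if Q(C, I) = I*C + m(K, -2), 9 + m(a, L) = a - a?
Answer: -19546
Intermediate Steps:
K = -71/42 (K = 5*(-⅙) - 6*⅐ = -⅚ - 6/7 = -71/42 ≈ -1.6905)
m(a, L) = -9 (m(a, L) = -9 + (a - a) = -9 + 0 = -9)
Q(C, I) = -9 + C*I (Q(C, I) = I*C - 9 = C*I - 9 = -9 + C*I)
Q(-4, 196) - (-141)*(-133) = (-9 - 4*196) - (-141)*(-133) = (-9 - 784) - 1*18753 = -793 - 18753 = -19546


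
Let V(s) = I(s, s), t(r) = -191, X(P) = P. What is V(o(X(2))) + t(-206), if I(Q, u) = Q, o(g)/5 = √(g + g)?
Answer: -181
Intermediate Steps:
o(g) = 5*√2*√g (o(g) = 5*√(g + g) = 5*√(2*g) = 5*(√2*√g) = 5*√2*√g)
V(s) = s
V(o(X(2))) + t(-206) = 5*√2*√2 - 191 = 10 - 191 = -181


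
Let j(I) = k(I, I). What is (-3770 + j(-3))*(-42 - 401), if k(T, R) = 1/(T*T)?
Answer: 15030547/9 ≈ 1.6701e+6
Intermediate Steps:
k(T, R) = T**(-2) (k(T, R) = 1/(T**2) = T**(-2))
j(I) = I**(-2)
(-3770 + j(-3))*(-42 - 401) = (-3770 + (-3)**(-2))*(-42 - 401) = (-3770 + 1/9)*(-443) = -33929/9*(-443) = 15030547/9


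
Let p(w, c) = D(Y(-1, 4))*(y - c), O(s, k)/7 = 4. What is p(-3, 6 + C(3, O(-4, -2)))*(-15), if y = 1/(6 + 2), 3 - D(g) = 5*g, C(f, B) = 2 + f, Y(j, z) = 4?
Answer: -22185/8 ≈ -2773.1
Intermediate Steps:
O(s, k) = 28 (O(s, k) = 7*4 = 28)
D(g) = 3 - 5*g
y = 1/8 ≈ 0.12500
p(w, c) = -17/8 + 17*c (p(w, c) = (3 - 5*4)*(1/8 - c) = (3 - 20)*(1/8 - c) = -17*(1/8 - c) = -17/8 + 17*c)
p(-3, 6 + C(3, O(-4, -2)))*(-15) = (-17/8 + 17*(6 + (2 + 3)))*(-15) = (-17/8 + 17*(6 + 5))*(-15) = (-17/8 + 17*11)*(-15) = (-17/8 + 187)*(-15) = (1479/8)*(-15) = -22185/8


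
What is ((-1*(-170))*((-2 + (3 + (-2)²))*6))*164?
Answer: 836400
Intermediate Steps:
((-1*(-170))*((-2 + (3 + (-2)²))*6))*164 = (170*((-2 + (3 + 4))*6))*164 = (170*((-2 + 7)*6))*164 = (170*(5*6))*164 = (170*30)*164 = 5100*164 = 836400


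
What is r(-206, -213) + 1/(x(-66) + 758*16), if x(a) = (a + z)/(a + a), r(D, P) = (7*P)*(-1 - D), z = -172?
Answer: -244697306319/800567 ≈ -3.0566e+5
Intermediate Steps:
r(D, P) = 7*P*(-1 - D)
x(a) = (-172 + a)/(2*a) (x(a) = (a - 172)/(a + a) = (-172 + a)/((2*a)) = (-172 + a)*(1/(2*a)) = (-172 + a)/(2*a))
r(-206, -213) + 1/(x(-66) + 758*16) = -7*(-213)*(1 - 206) + 1/((1/2)*(-172 - 66)/(-66) + 758*16) = -7*(-213)*(-205) + 1/((1/2)*(-1/66)*(-238) + 12128) = -305655 + 1/(119/66 + 12128) = -305655 + 1/(800567/66) = -305655 + 66/800567 = -244697306319/800567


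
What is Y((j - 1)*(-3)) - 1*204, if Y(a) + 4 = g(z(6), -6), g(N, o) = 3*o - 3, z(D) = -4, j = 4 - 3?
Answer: -229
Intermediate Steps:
j = 1
g(N, o) = -3 + 3*o
Y(a) = -25 (Y(a) = -4 + (-3 + 3*(-6)) = -4 + (-3 - 18) = -4 - 21 = -25)
Y((j - 1)*(-3)) - 1*204 = -25 - 1*204 = -25 - 204 = -229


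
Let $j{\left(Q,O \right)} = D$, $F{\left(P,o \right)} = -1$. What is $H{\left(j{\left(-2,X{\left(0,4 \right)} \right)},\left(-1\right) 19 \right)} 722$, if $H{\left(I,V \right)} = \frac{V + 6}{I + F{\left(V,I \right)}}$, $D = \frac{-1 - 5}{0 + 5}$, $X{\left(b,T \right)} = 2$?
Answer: $\frac{46930}{11} \approx 4266.4$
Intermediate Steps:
$D = - \frac{6}{5} \approx -1.2$
$j{\left(Q,O \right)} = - \frac{6}{5}$
$H{\left(I,V \right)} = \frac{6 + V}{-1 + I}$ ($H{\left(I,V \right)} = \frac{V + 6}{I - 1} = \frac{6 + V}{-1 + I}$)
$H{\left(j{\left(-2,X{\left(0,4 \right)} \right)},\left(-1\right) 19 \right)} 722 = \frac{6 - 19}{-1 - \frac{6}{5}} \cdot 722 = \frac{6 - 19}{- \frac{11}{5}} \cdot 722 = \left(- \frac{5}{11}\right) \left(-13\right) 722 = \frac{65}{11} \cdot 722 = \frac{46930}{11}$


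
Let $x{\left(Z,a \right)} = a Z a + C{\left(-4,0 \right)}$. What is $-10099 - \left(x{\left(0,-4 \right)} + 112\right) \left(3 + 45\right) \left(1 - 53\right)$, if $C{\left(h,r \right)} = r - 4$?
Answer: $259469$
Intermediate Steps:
$C{\left(h,r \right)} = -4 + r$
$x{\left(Z,a \right)} = -4 + Z a^{2}$ ($x{\left(Z,a \right)} = a Z a + \left(-4 + 0\right) = Z a a - 4 = Z a^{2} - 4 = -4 + Z a^{2}$)
$-10099 - \left(x{\left(0,-4 \right)} + 112\right) \left(3 + 45\right) \left(1 - 53\right) = -10099 - \left(\left(-4 + 0 \left(-4\right)^{2}\right) + 112\right) \left(3 + 45\right) \left(1 - 53\right) = -10099 - \left(\left(-4 + 0 \cdot 16\right) + 112\right) 48 \left(-52\right) = -10099 - \left(\left(-4 + 0\right) + 112\right) \left(-2496\right) = -10099 - \left(-4 + 112\right) \left(-2496\right) = -10099 - 108 \left(-2496\right) = -10099 - -269568 = -10099 + 269568 = 259469$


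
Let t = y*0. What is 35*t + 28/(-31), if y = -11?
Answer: -28/31 ≈ -0.90323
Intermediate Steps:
t = 0 (t = -11*0 = 0)
35*t + 28/(-31) = 35*0 + 28/(-31) = 0 + 28*(-1/31) = 0 - 28/31 = -28/31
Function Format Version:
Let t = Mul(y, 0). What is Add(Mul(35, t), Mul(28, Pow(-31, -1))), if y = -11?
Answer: Rational(-28, 31) ≈ -0.90323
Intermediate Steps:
t = 0 (t = Mul(-11, 0) = 0)
Add(Mul(35, t), Mul(28, Pow(-31, -1))) = Add(Mul(35, 0), Mul(28, Pow(-31, -1))) = Add(0, Mul(28, Rational(-1, 31))) = Add(0, Rational(-28, 31)) = Rational(-28, 31)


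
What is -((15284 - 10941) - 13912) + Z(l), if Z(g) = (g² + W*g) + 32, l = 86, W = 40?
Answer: 20437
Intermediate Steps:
Z(g) = 32 + g² + 40*g (Z(g) = (g² + 40*g) + 32 = 32 + g² + 40*g)
-((15284 - 10941) - 13912) + Z(l) = -((15284 - 10941) - 13912) + (32 + 86² + 40*86) = -(4343 - 13912) + (32 + 7396 + 3440) = -1*(-9569) + 10868 = 9569 + 10868 = 20437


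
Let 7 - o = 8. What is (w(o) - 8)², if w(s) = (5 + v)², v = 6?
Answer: 12769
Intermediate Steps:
o = -1 (o = 7 - 1*8 = 7 - 8 = -1)
w(s) = 121 (w(s) = (5 + 6)² = 11² = 121)
(w(o) - 8)² = (121 - 8)² = 113² = 12769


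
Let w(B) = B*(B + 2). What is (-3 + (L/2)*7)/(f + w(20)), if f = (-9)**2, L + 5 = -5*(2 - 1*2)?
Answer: -41/1042 ≈ -0.039347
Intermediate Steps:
L = -5 (L = -5 - 5*(2 - 1*2) = -5 - 5*(2 - 2) = -5 - 5*0 = -5 + 0 = -5)
f = 81
w(B) = B*(2 + B)
(-3 + (L/2)*7)/(f + w(20)) = (-3 - 5/2*7)/(81 + 20*(2 + 20)) = (-3 - 5*1/2*7)/(81 + 20*22) = (-3 - 5/2*7)/(81 + 440) = (-3 - 35/2)/521 = (1/521)*(-41/2) = -41/1042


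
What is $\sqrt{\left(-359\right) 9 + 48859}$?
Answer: $2 \sqrt{11407} \approx 213.61$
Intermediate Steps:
$\sqrt{\left(-359\right) 9 + 48859} = \sqrt{-3231 + 48859} = \sqrt{45628} = 2 \sqrt{11407}$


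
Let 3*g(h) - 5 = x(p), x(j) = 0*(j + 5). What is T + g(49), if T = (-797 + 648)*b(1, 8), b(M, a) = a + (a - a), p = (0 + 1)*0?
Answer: -3571/3 ≈ -1190.3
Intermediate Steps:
p = 0 (p = 1*0 = 0)
b(M, a) = a (b(M, a) = a + 0 = a)
x(j) = 0 (x(j) = 0*(5 + j) = 0)
g(h) = 5/3 (g(h) = 5/3 + (⅓)*0 = 5/3 + 0 = 5/3)
T = -1192 (T = (-797 + 648)*8 = -149*8 = -1192)
T + g(49) = -1192 + 5/3 = -3571/3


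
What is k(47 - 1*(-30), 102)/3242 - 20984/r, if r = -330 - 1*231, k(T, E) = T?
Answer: 68073325/1818762 ≈ 37.428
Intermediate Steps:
r = -561 (r = -330 - 231 = -561)
k(47 - 1*(-30), 102)/3242 - 20984/r = (47 - 1*(-30))/3242 - 20984/(-561) = (47 + 30)*(1/3242) - 20984*(-1/561) = 77*(1/3242) + 20984/561 = 77/3242 + 20984/561 = 68073325/1818762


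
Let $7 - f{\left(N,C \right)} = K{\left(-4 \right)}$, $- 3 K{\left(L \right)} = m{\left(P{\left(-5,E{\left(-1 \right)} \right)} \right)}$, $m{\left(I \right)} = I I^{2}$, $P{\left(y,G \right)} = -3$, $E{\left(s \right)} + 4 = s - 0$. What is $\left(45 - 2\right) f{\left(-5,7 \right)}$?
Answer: $-86$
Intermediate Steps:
$E{\left(s \right)} = -4 + s$ ($E{\left(s \right)} = -4 + \left(s - 0\right) = -4 + \left(s + 0\right) = -4 + s$)
$m{\left(I \right)} = I^{3}$
$K{\left(L \right)} = 9$ ($K{\left(L \right)} = - \frac{\left(-3\right)^{3}}{3} = \left(- \frac{1}{3}\right) \left(-27\right) = 9$)
$f{\left(N,C \right)} = -2$ ($f{\left(N,C \right)} = 7 - 9 = -2$)
$\left(45 - 2\right) f{\left(-5,7 \right)} = \left(45 - 2\right) \left(-2\right) = 43 \left(-2\right) = -86$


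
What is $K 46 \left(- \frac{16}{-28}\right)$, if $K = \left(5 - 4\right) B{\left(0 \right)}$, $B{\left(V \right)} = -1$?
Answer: $- \frac{184}{7} \approx -26.286$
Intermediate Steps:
$K = -1$ ($K = \left(5 - 4\right) \left(-1\right) = 1 \left(-1\right) = -1$)
$K 46 \left(- \frac{16}{-28}\right) = \left(-1\right) 46 \left(- \frac{16}{-28}\right) = - 46 \left(\left(-16\right) \left(- \frac{1}{28}\right)\right) = \left(-46\right) \frac{4}{7} = - \frac{184}{7}$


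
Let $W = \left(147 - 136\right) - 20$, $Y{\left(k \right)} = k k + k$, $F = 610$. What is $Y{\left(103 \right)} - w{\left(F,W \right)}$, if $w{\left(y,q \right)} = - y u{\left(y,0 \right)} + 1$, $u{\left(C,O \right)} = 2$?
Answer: $11931$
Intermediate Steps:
$Y{\left(k \right)} = k + k^{2}$ ($Y{\left(k \right)} = k^{2} + k = k + k^{2}$)
$W = -9$ ($W = 11 - 20 = -9$)
$w{\left(y,q \right)} = 1 - 2 y$ ($w{\left(y,q \right)} = - y 2 + 1 = - 2 y + 1 = 1 - 2 y$)
$Y{\left(103 \right)} - w{\left(F,W \right)} = 103 \left(1 + 103\right) - \left(1 - 1220\right) = 103 \cdot 104 - \left(1 - 1220\right) = 10712 - -1219 = 10712 + 1219 = 11931$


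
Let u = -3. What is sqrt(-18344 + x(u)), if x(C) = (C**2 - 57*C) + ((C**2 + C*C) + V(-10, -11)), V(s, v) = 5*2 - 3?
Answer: I*sqrt(18139) ≈ 134.68*I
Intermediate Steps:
V(s, v) = 7 (V(s, v) = 10 - 3 = 7)
x(C) = 7 - 57*C + 3*C**2 (x(C) = (C**2 - 57*C) + ((C**2 + C*C) + 7) = (C**2 - 57*C) + ((C**2 + C**2) + 7) = (C**2 - 57*C) + (2*C**2 + 7) = (C**2 - 57*C) + (7 + 2*C**2) = 7 - 57*C + 3*C**2)
sqrt(-18344 + x(u)) = sqrt(-18344 + (7 - 57*(-3) + 3*(-3)**2)) = sqrt(-18344 + (7 + 171 + 3*9)) = sqrt(-18344 + (7 + 171 + 27)) = sqrt(-18344 + 205) = sqrt(-18139) = I*sqrt(18139)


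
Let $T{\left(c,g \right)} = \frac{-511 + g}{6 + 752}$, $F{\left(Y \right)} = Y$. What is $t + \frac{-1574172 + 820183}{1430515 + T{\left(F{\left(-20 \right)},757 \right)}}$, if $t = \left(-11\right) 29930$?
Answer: $- \frac{178497370114671}{542165308} \approx -3.2923 \cdot 10^{5}$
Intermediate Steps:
$T{\left(c,g \right)} = - \frac{511}{758} + \frac{g}{758}$ ($T{\left(c,g \right)} = \frac{-511 + g}{758} = \left(-511 + g\right) \frac{1}{758} = - \frac{511}{758} + \frac{g}{758}$)
$t = -329230$
$t + \frac{-1574172 + 820183}{1430515 + T{\left(F{\left(-20 \right)},757 \right)}} = -329230 + \frac{-1574172 + 820183}{1430515 + \left(- \frac{511}{758} + \frac{1}{758} \cdot 757\right)} = -329230 - \frac{753989}{1430515 + \left(- \frac{511}{758} + \frac{757}{758}\right)} = -329230 - \frac{753989}{1430515 + \frac{123}{379}} = -329230 - \frac{753989}{\frac{542165308}{379}} = -329230 - \frac{285761831}{542165308} = - \frac{178497370114671}{542165308}$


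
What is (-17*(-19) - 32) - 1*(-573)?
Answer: 864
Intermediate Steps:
(-17*(-19) - 32) - 1*(-573) = (323 - 32) + 573 = 291 + 573 = 864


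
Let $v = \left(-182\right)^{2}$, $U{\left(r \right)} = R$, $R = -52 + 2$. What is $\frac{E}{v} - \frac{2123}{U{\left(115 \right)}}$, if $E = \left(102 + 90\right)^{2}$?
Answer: $\frac{18041363}{414050} \approx 43.573$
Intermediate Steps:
$R = -50$
$U{\left(r \right)} = -50$
$E = 36864$ ($E = 192^{2} = 36864$)
$v = 33124$
$\frac{E}{v} - \frac{2123}{U{\left(115 \right)}} = \frac{36864}{33124} - \frac{2123}{-50} = 36864 \cdot \frac{1}{33124} - - \frac{2123}{50} = \frac{9216}{8281} + \frac{2123}{50} = \frac{18041363}{414050}$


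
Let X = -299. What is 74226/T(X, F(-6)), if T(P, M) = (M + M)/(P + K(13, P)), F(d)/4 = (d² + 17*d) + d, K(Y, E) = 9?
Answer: 1793795/48 ≈ 37371.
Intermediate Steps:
F(d) = 4*d² + 72*d (F(d) = 4*((d² + 17*d) + d) = 4*(d² + 18*d) = 4*d² + 72*d)
T(P, M) = 2*M/(9 + P) (T(P, M) = (M + M)/(P + 9) = (2*M)/(9 + P) = 2*M/(9 + P))
74226/T(X, F(-6)) = 74226/((2*(4*(-6)*(18 - 6))/(9 - 299))) = 74226/((2*(4*(-6)*12)/(-290))) = 74226/((2*(-288)*(-1/290))) = 74226/(288/145) = 74226*(145/288) = 1793795/48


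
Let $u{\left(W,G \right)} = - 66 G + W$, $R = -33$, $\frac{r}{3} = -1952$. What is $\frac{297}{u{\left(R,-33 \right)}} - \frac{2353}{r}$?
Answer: $\frac{205649}{380640} \approx 0.54027$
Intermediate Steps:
$r = -5856$ ($r = 3 \left(-1952\right) = -5856$)
$u{\left(W,G \right)} = W - 66 G$
$\frac{297}{u{\left(R,-33 \right)}} - \frac{2353}{r} = \frac{297}{-33 - -2178} - \frac{2353}{-5856} = \frac{297}{-33 + 2178} - - \frac{2353}{5856} = \frac{297}{2145} + \frac{2353}{5856} = 297 \cdot \frac{1}{2145} + \frac{2353}{5856} = \frac{9}{65} + \frac{2353}{5856} = \frac{205649}{380640}$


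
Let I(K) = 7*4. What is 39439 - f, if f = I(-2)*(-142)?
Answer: 43415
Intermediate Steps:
I(K) = 28
f = -3976 (f = 28*(-142) = -3976)
39439 - f = 39439 - 1*(-3976) = 39439 + 3976 = 43415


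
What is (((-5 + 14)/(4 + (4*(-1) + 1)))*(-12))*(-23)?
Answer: 2484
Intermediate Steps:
(((-5 + 14)/(4 + (4*(-1) + 1)))*(-12))*(-23) = ((9/(4 + (-4 + 1)))*(-12))*(-23) = ((9/(4 - 3))*(-12))*(-23) = ((9/1)*(-12))*(-23) = ((9*1)*(-12))*(-23) = (9*(-12))*(-23) = -108*(-23) = 2484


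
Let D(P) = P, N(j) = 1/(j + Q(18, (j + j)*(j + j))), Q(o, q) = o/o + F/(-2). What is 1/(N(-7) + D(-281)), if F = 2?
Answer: -7/1968 ≈ -0.0035569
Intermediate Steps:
Q(o, q) = 0 (Q(o, q) = o/o + 2/(-2) = 1 + 2*(-½) = 1 - 1 = 0)
N(j) = 1/j (N(j) = 1/(j + 0) = 1/j)
1/(N(-7) + D(-281)) = 1/(1/(-7) - 281) = 1/(-⅐ - 281) = 1/(-1968/7) = -7/1968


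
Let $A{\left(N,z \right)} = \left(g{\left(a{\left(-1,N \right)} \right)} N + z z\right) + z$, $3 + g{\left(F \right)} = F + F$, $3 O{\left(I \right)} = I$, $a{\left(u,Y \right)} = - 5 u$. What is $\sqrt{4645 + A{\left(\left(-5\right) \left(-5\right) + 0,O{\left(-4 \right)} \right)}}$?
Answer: $\frac{2 \sqrt{10846}}{3} \approx 69.429$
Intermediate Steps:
$O{\left(I \right)} = \frac{I}{3}$
$g{\left(F \right)} = -3 + 2 F$ ($g{\left(F \right)} = -3 + \left(F + F\right) = -3 + 2 F$)
$A{\left(N,z \right)} = z + z^{2} + 7 N$ ($A{\left(N,z \right)} = \left(\left(-3 + 2 \left(\left(-5\right) \left(-1\right)\right)\right) N + z z\right) + z = \left(\left(-3 + 2 \cdot 5\right) N + z^{2}\right) + z = \left(\left(-3 + 10\right) N + z^{2}\right) + z = \left(7 N + z^{2}\right) + z = \left(z^{2} + 7 N\right) + z = z + z^{2} + 7 N$)
$\sqrt{4645 + A{\left(\left(-5\right) \left(-5\right) + 0,O{\left(-4 \right)} \right)}} = \sqrt{4645 + \left(\frac{1}{3} \left(-4\right) + \left(\frac{1}{3} \left(-4\right)\right)^{2} + 7 \left(\left(-5\right) \left(-5\right) + 0\right)\right)} = \sqrt{4645 + \left(- \frac{4}{3} + \left(- \frac{4}{3}\right)^{2} + 7 \left(25 + 0\right)\right)} = \sqrt{4645 + \left(- \frac{4}{3} + \frac{16}{9} + 7 \cdot 25\right)} = \sqrt{4645 + \left(- \frac{4}{3} + \frac{16}{9} + 175\right)} = \sqrt{4645 + \frac{1579}{9}} = \sqrt{\frac{43384}{9}} = \frac{2 \sqrt{10846}}{3}$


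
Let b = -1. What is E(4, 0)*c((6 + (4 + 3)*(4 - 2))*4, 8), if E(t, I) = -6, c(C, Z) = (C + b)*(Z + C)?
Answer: -41712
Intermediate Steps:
c(C, Z) = (-1 + C)*(C + Z) (c(C, Z) = (C - 1)*(Z + C) = (-1 + C)*(C + Z))
E(4, 0)*c((6 + (4 + 3)*(4 - 2))*4, 8) = -6*(((6 + (4 + 3)*(4 - 2))*4)² - (6 + (4 + 3)*(4 - 2))*4 - 1*8 + ((6 + (4 + 3)*(4 - 2))*4)*8) = -6*(((6 + 7*2)*4)² - (6 + 7*2)*4 - 8 + ((6 + 7*2)*4)*8) = -6*(((6 + 14)*4)² - (6 + 14)*4 - 8 + ((6 + 14)*4)*8) = -6*((20*4)² - 20*4 - 8 + (20*4)*8) = -6*(80² - 1*80 - 8 + 80*8) = -6*(6400 - 80 - 8 + 640) = -6*6952 = -41712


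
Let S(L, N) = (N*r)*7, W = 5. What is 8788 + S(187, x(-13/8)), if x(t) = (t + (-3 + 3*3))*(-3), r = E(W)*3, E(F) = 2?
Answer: 32947/4 ≈ 8236.8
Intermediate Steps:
r = 6 (r = 2*3 = 6)
x(t) = -18 - 3*t (x(t) = (t + (-3 + 9))*(-3) = (t + 6)*(-3) = (6 + t)*(-3) = -18 - 3*t)
S(L, N) = 42*N (S(L, N) = (N*6)*7 = (6*N)*7 = 42*N)
8788 + S(187, x(-13/8)) = 8788 + 42*(-18 - (-39)/8) = 8788 + 42*(-18 - 3*(-13/8)) = 8788 + 42*(-18 + 39/8) = 8788 + 42*(-105/8) = 8788 - 2205/4 = 32947/4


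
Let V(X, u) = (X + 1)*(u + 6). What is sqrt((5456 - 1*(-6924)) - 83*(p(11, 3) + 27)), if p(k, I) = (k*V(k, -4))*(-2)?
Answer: sqrt(53963) ≈ 232.30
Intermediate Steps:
V(X, u) = (1 + X)*(6 + u)
p(k, I) = -2*k*(2 + 2*k) (p(k, I) = (k*(6 - 4 + 6*k + k*(-4)))*(-2) = (k*(6 - 4 + 6*k - 4*k))*(-2) = (k*(2 + 2*k))*(-2) = -2*k*(2 + 2*k))
sqrt((5456 - 1*(-6924)) - 83*(p(11, 3) + 27)) = sqrt((5456 - 1*(-6924)) - 83*(-4*11*(1 + 11) + 27)) = sqrt((5456 + 6924) - 83*(-4*11*12 + 27)) = sqrt(12380 - 83*(-528 + 27)) = sqrt(12380 - 83*(-501)) = sqrt(12380 + 41583) = sqrt(53963)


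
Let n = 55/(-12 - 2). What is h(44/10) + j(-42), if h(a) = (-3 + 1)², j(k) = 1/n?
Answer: 206/55 ≈ 3.7455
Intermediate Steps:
n = -55/14 (n = 55/(-14) = 55*(-1/14) = -55/14 ≈ -3.9286)
j(k) = -14/55 (j(k) = 1/(-55/14) = -14/55)
h(a) = 4 (h(a) = (-2)² = 4)
h(44/10) + j(-42) = 4 - 14/55 = 206/55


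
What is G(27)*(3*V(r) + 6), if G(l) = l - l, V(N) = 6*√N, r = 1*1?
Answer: 0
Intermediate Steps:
r = 1
G(l) = 0
G(27)*(3*V(r) + 6) = 0*(3*(6*√1) + 6) = 0*(3*(6*1) + 6) = 0*(3*6 + 6) = 0*(18 + 6) = 0*24 = 0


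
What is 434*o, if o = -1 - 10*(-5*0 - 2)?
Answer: 8246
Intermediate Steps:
o = 19 (o = -1 - 10*(0 - 2) = -1 - 10*(-2) = -1 + 20 = 19)
434*o = 434*19 = 8246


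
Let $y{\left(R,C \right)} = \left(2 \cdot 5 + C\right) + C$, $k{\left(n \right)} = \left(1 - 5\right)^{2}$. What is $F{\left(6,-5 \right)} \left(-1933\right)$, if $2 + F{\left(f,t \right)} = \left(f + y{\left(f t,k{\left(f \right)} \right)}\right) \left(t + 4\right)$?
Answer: $96650$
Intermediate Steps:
$k{\left(n \right)} = 16$ ($k{\left(n \right)} = \left(-4\right)^{2} = 16$)
$y{\left(R,C \right)} = 10 + 2 C$ ($y{\left(R,C \right)} = \left(10 + C\right) + C = 10 + 2 C$)
$F{\left(f,t \right)} = -2 + \left(4 + t\right) \left(42 + f\right)$ ($F{\left(f,t \right)} = -2 + \left(f + \left(10 + 2 \cdot 16\right)\right) \left(t + 4\right) = -2 + \left(f + \left(10 + 32\right)\right) \left(4 + t\right) = -2 + \left(f + 42\right) \left(4 + t\right) = -2 + \left(42 + f\right) \left(4 + t\right) = -2 + \left(4 + t\right) \left(42 + f\right)$)
$F{\left(6,-5 \right)} \left(-1933\right) = \left(166 + 4 \cdot 6 + 42 \left(-5\right) + 6 \left(-5\right)\right) \left(-1933\right) = \left(166 + 24 - 210 - 30\right) \left(-1933\right) = \left(-50\right) \left(-1933\right) = 96650$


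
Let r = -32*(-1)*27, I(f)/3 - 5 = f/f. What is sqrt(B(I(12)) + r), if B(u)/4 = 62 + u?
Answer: 4*sqrt(74) ≈ 34.409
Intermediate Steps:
I(f) = 18 (I(f) = 15 + 3*(f/f) = 15 + 3*1 = 15 + 3 = 18)
B(u) = 248 + 4*u (B(u) = 4*(62 + u) = 248 + 4*u)
r = 864 (r = 32*27 = 864)
sqrt(B(I(12)) + r) = sqrt((248 + 4*18) + 864) = sqrt((248 + 72) + 864) = sqrt(320 + 864) = sqrt(1184) = 4*sqrt(74)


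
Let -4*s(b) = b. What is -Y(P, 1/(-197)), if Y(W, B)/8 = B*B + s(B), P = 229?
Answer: -402/38809 ≈ -0.010358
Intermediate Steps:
s(b) = -b/4
Y(W, B) = -2*B + 8*B² (Y(W, B) = 8*(B*B - B/4) = 8*(B² - B/4) = -2*B + 8*B²)
-Y(P, 1/(-197)) = -2*(-1 + 4/(-197))/(-197) = -2*(-1)*(-1 + 4*(-1/197))/197 = -2*(-1)*(-1 - 4/197)/197 = -2*(-1)*(-201)/(197*197) = -1*402/38809 = -402/38809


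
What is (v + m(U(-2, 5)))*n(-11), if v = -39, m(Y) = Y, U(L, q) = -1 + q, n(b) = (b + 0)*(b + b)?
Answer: -8470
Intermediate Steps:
n(b) = 2*b² (n(b) = b*(2*b) = 2*b²)
(v + m(U(-2, 5)))*n(-11) = (-39 + (-1 + 5))*(2*(-11)²) = (-39 + 4)*(2*121) = -35*242 = -8470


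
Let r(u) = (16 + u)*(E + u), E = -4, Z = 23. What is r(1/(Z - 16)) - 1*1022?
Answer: -53129/49 ≈ -1084.3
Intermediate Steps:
r(u) = (-4 + u)*(16 + u) (r(u) = (16 + u)*(-4 + u) = (-4 + u)*(16 + u))
r(1/(Z - 16)) - 1*1022 = (-64 + (1/(23 - 16))**2 + 12/(23 - 16)) - 1*1022 = (-64 + (1/7)**2 + 12/7) - 1022 = (-64 + (1/7)**2 + 12*(1/7)) - 1022 = (-64 + 1/49 + 12/7) - 1022 = -3051/49 - 1022 = -53129/49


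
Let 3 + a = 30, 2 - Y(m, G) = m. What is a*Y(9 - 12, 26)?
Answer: 135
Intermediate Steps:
Y(m, G) = 2 - m
a = 27 (a = -3 + 30 = 27)
a*Y(9 - 12, 26) = 27*(2 - (9 - 12)) = 27*(2 - 1*(-3)) = 27*(2 + 3) = 27*5 = 135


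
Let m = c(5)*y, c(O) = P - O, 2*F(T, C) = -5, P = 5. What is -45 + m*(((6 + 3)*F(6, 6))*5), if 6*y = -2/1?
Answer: -45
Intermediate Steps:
F(T, C) = -5/2 (F(T, C) = (½)*(-5) = -5/2)
c(O) = 5 - O
y = -⅓ (y = (-2/1)/6 = (-2*1)/6 = (⅙)*(-2) = -⅓ ≈ -0.33333)
m = 0 (m = (5 - 1*5)*(-⅓) = (5 - 5)*(-⅓) = 0*(-⅓) = 0)
-45 + m*(((6 + 3)*F(6, 6))*5) = -45 + 0*(((6 + 3)*(-5/2))*5) = -45 + 0*((9*(-5/2))*5) = -45 + 0*(-45/2*5) = -45 + 0*(-225/2) = -45 + 0 = -45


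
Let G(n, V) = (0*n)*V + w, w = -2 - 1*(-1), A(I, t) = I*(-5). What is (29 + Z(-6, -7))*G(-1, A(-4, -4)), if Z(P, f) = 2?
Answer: -31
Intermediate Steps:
A(I, t) = -5*I
w = -1 (w = -2 + 1 = -1)
G(n, V) = -1 (G(n, V) = (0*n)*V - 1 = 0*V - 1 = 0 - 1 = -1)
(29 + Z(-6, -7))*G(-1, A(-4, -4)) = (29 + 2)*(-1) = 31*(-1) = -31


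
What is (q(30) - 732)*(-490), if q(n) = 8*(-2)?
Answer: 366520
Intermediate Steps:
q(n) = -16
(q(30) - 732)*(-490) = (-16 - 732)*(-490) = -748*(-490) = 366520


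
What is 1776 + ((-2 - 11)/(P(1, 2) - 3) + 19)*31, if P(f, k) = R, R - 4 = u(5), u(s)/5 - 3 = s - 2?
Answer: 2352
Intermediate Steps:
u(s) = 5 + 5*s (u(s) = 15 + 5*(s - 2) = 15 + 5*(-2 + s) = 15 + (-10 + 5*s) = 5 + 5*s)
R = 34 (R = 4 + (5 + 5*5) = 4 + (5 + 25) = 4 + 30 = 34)
P(f, k) = 34
1776 + ((-2 - 11)/(P(1, 2) - 3) + 19)*31 = 1776 + ((-2 - 11)/(34 - 3) + 19)*31 = 1776 + (-13/31 + 19)*31 = 1776 + (576/31)*31 = 1776 + 576 = 2352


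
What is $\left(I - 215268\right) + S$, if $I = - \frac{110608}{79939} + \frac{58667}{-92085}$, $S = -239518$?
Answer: $- \frac{478253966117369}{1051597545} \approx -4.5479 \cdot 10^{5}$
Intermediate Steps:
$I = - \frac{2125016999}{1051597545}$ ($I = \left(-110608\right) \frac{1}{79939} + 58667 \left(- \frac{1}{92085}\right) = - \frac{110608}{79939} - \frac{8381}{13155} = - \frac{2125016999}{1051597545} \approx -2.0208$)
$\left(I - 215268\right) + S = \left(- \frac{2125016999}{1051597545} - 215268\right) - 239518 = - \frac{226377425334059}{1051597545} - 239518 = - \frac{478253966117369}{1051597545}$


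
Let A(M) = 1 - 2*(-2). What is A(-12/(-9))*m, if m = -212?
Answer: -1060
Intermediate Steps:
A(M) = 5 (A(M) = 1 + 4 = 5)
A(-12/(-9))*m = 5*(-212) = -1060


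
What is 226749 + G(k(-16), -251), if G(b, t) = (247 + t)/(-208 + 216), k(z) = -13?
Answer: 453497/2 ≈ 2.2675e+5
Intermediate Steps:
G(b, t) = 247/8 + t/8 (G(b, t) = (247 + t)/8 = (247 + t)*(⅛) = 247/8 + t/8)
226749 + G(k(-16), -251) = 226749 + (247/8 + (⅛)*(-251)) = 226749 + (247/8 - 251/8) = 226749 - ½ = 453497/2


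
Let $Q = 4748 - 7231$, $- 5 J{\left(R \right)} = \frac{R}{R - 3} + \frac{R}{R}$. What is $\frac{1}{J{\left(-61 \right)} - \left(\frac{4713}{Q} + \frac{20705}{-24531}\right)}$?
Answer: $\frac{299866944}{705141979} \approx 0.42526$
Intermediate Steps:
$J{\left(R \right)} = - \frac{1}{5} - \frac{R}{5 \left(-3 + R\right)}$ ($J{\left(R \right)} = - \frac{\frac{R}{R - 3} + \frac{R}{R}}{5} = - \frac{\frac{R}{R - 3} + 1}{5} = - \frac{\frac{R}{-3 + R} + 1}{5} = - \frac{1 + \frac{R}{-3 + R}}{5} = - \frac{1}{5} - \frac{R}{5 \left(-3 + R\right)}$)
$Q = -2483$
$\frac{1}{J{\left(-61 \right)} - \left(\frac{4713}{Q} + \frac{20705}{-24531}\right)} = \frac{1}{\frac{3 - -122}{5 \left(-3 - 61\right)} - \left(\frac{4713}{-2483} + \frac{20705}{-24531}\right)} = \frac{1}{\frac{3 + 122}{5 \left(-64\right)} - \left(4713 \left(- \frac{1}{2483}\right) + 20705 \left(- \frac{1}{24531}\right)\right)} = \frac{1}{\frac{1}{5} \left(- \frac{1}{64}\right) 125 - \left(- \frac{4713}{2483} - \frac{20705}{24531}\right)} = \frac{1}{- \frac{25}{64} - - \frac{12848086}{4685421}} = \frac{1}{- \frac{25}{64} + \frac{12848086}{4685421}} = \frac{1}{\frac{705141979}{299866944}} = \frac{299866944}{705141979}$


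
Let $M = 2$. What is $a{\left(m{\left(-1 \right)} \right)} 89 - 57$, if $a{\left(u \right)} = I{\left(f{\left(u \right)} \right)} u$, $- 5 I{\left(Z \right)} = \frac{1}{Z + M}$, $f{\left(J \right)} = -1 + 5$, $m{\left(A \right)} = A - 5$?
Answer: $- \frac{196}{5} \approx -39.2$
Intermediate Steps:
$m{\left(A \right)} = -5 + A$ ($m{\left(A \right)} = A - 5 = -5 + A$)
$f{\left(J \right)} = 4$
$I{\left(Z \right)} = - \frac{1}{5 \left(2 + Z\right)}$ ($I{\left(Z \right)} = - \frac{1}{5 \left(Z + 2\right)} = - \frac{1}{5 \left(2 + Z\right)}$)
$a{\left(u \right)} = - \frac{u}{30}$ ($a{\left(u \right)} = - \frac{1}{10 + 5 \cdot 4} u = - \frac{1}{10 + 20} u = - \frac{1}{30} u = \left(-1\right) \frac{1}{30} u = - \frac{u}{30}$)
$a{\left(m{\left(-1 \right)} \right)} 89 - 57 = - \frac{-5 - 1}{30} \cdot 89 - 57 = \left(- \frac{1}{30}\right) \left(-6\right) 89 - 57 = \frac{1}{5} \cdot 89 - 57 = \frac{89}{5} - 57 = - \frac{196}{5}$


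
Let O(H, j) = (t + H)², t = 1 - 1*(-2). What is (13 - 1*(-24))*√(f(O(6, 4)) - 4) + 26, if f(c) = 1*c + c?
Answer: 26 + 37*√158 ≈ 491.08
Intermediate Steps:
t = 3 (t = 1 + 2 = 3)
O(H, j) = (3 + H)²
f(c) = 2*c (f(c) = c + c = 2*c)
(13 - 1*(-24))*√(f(O(6, 4)) - 4) + 26 = (13 - 1*(-24))*√(2*(3 + 6)² - 4) + 26 = (13 + 24)*√(2*9² - 4) + 26 = 37*√(2*81 - 4) + 26 = 37*√(162 - 4) + 26 = 37*√158 + 26 = 26 + 37*√158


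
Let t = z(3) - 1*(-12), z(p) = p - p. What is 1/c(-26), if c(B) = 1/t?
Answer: 12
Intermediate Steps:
z(p) = 0
t = 12 (t = 0 - 1*(-12) = 0 + 12 = 12)
c(B) = 1/12
1/c(-26) = 1/(1/12) = 12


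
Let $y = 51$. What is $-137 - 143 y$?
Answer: $-7430$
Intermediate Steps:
$-137 - 143 y = -137 - 7293 = -7430$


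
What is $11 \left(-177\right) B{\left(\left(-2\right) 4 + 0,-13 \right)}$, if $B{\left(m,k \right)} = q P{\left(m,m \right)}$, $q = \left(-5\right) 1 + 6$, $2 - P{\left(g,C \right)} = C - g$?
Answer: $-3894$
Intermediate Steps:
$P{\left(g,C \right)} = 2 + g - C$ ($P{\left(g,C \right)} = 2 - \left(C - g\right) = 2 + g - C$)
$q = 1$ ($q = -5 + 6 = 1$)
$B{\left(m,k \right)} = 2$ ($B{\left(m,k \right)} = 1 \left(2 + m - m\right) = 1 \cdot 2 = 2$)
$11 \left(-177\right) B{\left(\left(-2\right) 4 + 0,-13 \right)} = 11 \left(-177\right) 2 = \left(-1947\right) 2 = -3894$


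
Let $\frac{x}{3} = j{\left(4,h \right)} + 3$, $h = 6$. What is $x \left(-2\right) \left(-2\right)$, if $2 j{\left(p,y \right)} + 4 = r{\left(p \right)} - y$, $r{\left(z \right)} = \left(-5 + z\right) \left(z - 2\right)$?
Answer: $-36$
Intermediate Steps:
$r{\left(z \right)} = \left(-5 + z\right) \left(-2 + z\right)$
$j{\left(p,y \right)} = 3 + \frac{p^{2}}{2} - \frac{7 p}{2} - \frac{y}{2}$ ($j{\left(p,y \right)} = -2 + \frac{\left(10 + p^{2} - 7 p\right) - y}{2} = -2 + \frac{10 + p^{2} - y - 7 p}{2} = -2 + \left(5 + \frac{p^{2}}{2} - \frac{7 p}{2} - \frac{y}{2}\right) = 3 + \frac{p^{2}}{2} - \frac{7 p}{2} - \frac{y}{2}$)
$x = -9$ ($x = 3 \left(\left(3 + \frac{4^{2}}{2} - 14 - 3\right) + 3\right) = 3 \left(\left(3 + \frac{1}{2} \cdot 16 - 14 - 3\right) + 3\right) = 3 \left(\left(3 + 8 - 14 - 3\right) + 3\right) = 3 \left(-6 + 3\right) = 3 \left(-3\right) = -9$)
$x \left(-2\right) \left(-2\right) = \left(-9\right) \left(-2\right) \left(-2\right) = 18 \left(-2\right) = -36$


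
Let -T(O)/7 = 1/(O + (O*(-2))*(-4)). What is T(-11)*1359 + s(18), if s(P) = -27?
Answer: 760/11 ≈ 69.091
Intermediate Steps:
T(O) = -7/(9*O) (T(O) = -7/(O + (O*(-2))*(-4)) = -7/(O - 2*O*(-4)) = -7/(O + 8*O) = -7*1/(9*O) = -7/(9*O))
T(-11)*1359 + s(18) = -7/9/(-11)*1359 - 27 = -7/9*(-1/11)*1359 - 27 = (7/99)*1359 - 27 = 1057/11 - 27 = 760/11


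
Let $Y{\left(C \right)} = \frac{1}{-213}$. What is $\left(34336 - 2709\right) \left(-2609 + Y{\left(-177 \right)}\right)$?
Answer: $- \frac{17575693186}{213} \approx -8.2515 \cdot 10^{7}$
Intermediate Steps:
$Y{\left(C \right)} = - \frac{1}{213}$
$\left(34336 - 2709\right) \left(-2609 + Y{\left(-177 \right)}\right) = \left(34336 - 2709\right) \left(-2609 - \frac{1}{213}\right) = 31627 \left(- \frac{555718}{213}\right) = - \frac{17575693186}{213}$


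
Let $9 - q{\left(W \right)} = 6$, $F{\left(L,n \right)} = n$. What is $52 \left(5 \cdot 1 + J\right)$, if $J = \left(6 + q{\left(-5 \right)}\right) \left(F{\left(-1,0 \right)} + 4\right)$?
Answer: $2132$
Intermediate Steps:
$q{\left(W \right)} = 3$ ($q{\left(W \right)} = 9 - 6 = 3$)
$J = 36$ ($J = \left(6 + 3\right) \left(0 + 4\right) = 9 \cdot 4 = 36$)
$52 \left(5 \cdot 1 + J\right) = 52 \left(5 \cdot 1 + 36\right) = 52 \left(5 + 36\right) = 52 \cdot 41 = 2132$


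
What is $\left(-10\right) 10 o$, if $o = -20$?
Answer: $2000$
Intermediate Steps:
$\left(-10\right) 10 o = \left(-10\right) 10 \left(-20\right) = \left(-100\right) \left(-20\right) = 2000$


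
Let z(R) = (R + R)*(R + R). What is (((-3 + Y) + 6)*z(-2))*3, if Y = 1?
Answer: 192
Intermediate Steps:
z(R) = 4*R² (z(R) = (2*R)*(2*R) = 4*R²)
(((-3 + Y) + 6)*z(-2))*3 = (((-3 + 1) + 6)*(4*(-2)²))*3 = ((-2 + 6)*(4*4))*3 = (4*16)*3 = 64*3 = 192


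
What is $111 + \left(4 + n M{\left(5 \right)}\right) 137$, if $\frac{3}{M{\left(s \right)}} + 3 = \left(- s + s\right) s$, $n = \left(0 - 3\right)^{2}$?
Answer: $-574$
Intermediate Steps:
$n = 9$ ($n = \left(-3\right)^{2} = 9$)
$M{\left(s \right)} = -1$ ($M{\left(s \right)} = \frac{3}{-3 + \left(- s + s\right) s} = \frac{3}{-3 + 0 s} = \frac{3}{-3 + 0} = \frac{3}{-3} = 3 \left(- \frac{1}{3}\right) = -1$)
$111 + \left(4 + n M{\left(5 \right)}\right) 137 = 111 + \left(4 + 9 \left(-1\right)\right) 137 = 111 + \left(4 - 9\right) 137 = 111 - 685 = -574$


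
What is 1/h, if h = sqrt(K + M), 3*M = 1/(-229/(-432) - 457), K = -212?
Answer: -I*sqrt(2060958104345)/20902742 ≈ -0.06868*I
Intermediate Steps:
M = -144/197195 (M = 1/(3*(-229/(-432) - 457)) = 1/(3*(-229*(-1/432) - 457)) = 1/(3*(229/432 - 457)) = 1/(3*(-197195/432)) = (1/3)*(-432/197195) = -144/197195 ≈ -0.00073024)
h = 2*I*sqrt(2060958104345)/197195 (h = sqrt(-212 - 144/197195) = sqrt(-41805484/197195) = 2*I*sqrt(2060958104345)/197195 ≈ 14.56*I)
1/h = 1/(2*I*sqrt(2060958104345)/197195) = -I*sqrt(2060958104345)/20902742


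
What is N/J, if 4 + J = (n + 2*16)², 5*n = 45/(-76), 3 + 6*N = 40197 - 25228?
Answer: 43221808/17543475 ≈ 2.4637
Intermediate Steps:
N = 7483/3 (N = -½ + (40197 - 25228)/6 = -½ + (⅙)*14969 = -½ + 14969/6 = 7483/3 ≈ 2494.3)
n = -9/76 (n = (45/(-76))/5 = (45*(-1/76))/5 = (⅕)*(-45/76) = -9/76 ≈ -0.11842)
J = 5847825/5776 (J = -4 + (-9/76 + 2*16)² = -4 + (-9/76 + 32)² = -4 + (2423/76)² = -4 + 5870929/5776 = 5847825/5776 ≈ 1012.4)
N/J = 7483/(3*(5847825/5776)) = (7483/3)*(5776/5847825) = 43221808/17543475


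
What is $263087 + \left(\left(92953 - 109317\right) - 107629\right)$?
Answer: $139094$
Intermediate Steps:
$263087 + \left(\left(92953 - 109317\right) - 107629\right) = 263087 - 123993 = 139094$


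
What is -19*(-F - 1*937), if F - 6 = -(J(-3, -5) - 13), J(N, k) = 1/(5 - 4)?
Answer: 18145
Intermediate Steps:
J(N, k) = 1 (J(N, k) = 1/1 = 1)
F = 18 (F = 6 - (1 - 13) = 6 - 1*(-12) = 6 + 12 = 18)
-19*(-F - 1*937) = -19*(-1*18 - 1*937) = -19*(-18 - 937) = -19*(-955) = 18145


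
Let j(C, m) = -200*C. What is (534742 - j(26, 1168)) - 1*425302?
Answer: 114640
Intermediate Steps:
(534742 - j(26, 1168)) - 1*425302 = (534742 - (-200)*26) - 1*425302 = (534742 - 1*(-5200)) - 425302 = (534742 + 5200) - 425302 = 539942 - 425302 = 114640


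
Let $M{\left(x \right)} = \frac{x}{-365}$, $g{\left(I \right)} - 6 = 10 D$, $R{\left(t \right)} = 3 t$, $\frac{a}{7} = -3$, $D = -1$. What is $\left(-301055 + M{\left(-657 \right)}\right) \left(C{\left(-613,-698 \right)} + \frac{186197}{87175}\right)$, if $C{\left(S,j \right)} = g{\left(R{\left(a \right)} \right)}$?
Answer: $\frac{22237294618}{39625} \approx 5.6119 \cdot 10^{5}$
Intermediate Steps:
$a = -21$ ($a = 7 \left(-3\right) = -21$)
$g{\left(I \right)} = -4$ ($g{\left(I \right)} = 6 + 10 \left(-1\right) = 6 - 10 = -4$)
$M{\left(x \right)} = - \frac{x}{365}$ ($M{\left(x \right)} = x \left(- \frac{1}{365}\right) = - \frac{x}{365}$)
$C{\left(S,j \right)} = -4$
$\left(-301055 + M{\left(-657 \right)}\right) \left(C{\left(-613,-698 \right)} + \frac{186197}{87175}\right) = \left(-301055 - - \frac{9}{5}\right) \left(-4 + \frac{186197}{87175}\right) = \left(-301055 + \frac{9}{5}\right) \left(-4 + 186197 \cdot \frac{1}{87175}\right) = - \frac{1505266 \left(-4 + \frac{16927}{7925}\right)}{5} = \left(- \frac{1505266}{5}\right) \left(- \frac{14773}{7925}\right) = \frac{22237294618}{39625}$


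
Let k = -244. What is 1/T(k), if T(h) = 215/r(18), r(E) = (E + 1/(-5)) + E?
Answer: 179/1075 ≈ 0.16651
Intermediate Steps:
r(E) = -⅕ + 2*E (r(E) = (E - ⅕) + E = (-⅕ + E) + E = -⅕ + 2*E)
T(h) = 1075/179 (T(h) = 215/(-⅕ + 2*18) = 215/(-⅕ + 36) = 215/(179/5) = 215*(5/179) = 1075/179)
1/T(k) = 1/(1075/179) = 179/1075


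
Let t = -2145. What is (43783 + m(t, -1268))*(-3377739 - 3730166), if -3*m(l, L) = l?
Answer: -316287556690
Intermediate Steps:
m(l, L) = -l/3
(43783 + m(t, -1268))*(-3377739 - 3730166) = (43783 - ⅓*(-2145))*(-3377739 - 3730166) = (43783 + 715)*(-7107905) = 44498*(-7107905) = -316287556690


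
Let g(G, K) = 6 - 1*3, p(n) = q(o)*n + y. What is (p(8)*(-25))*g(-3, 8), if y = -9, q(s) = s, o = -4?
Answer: 3075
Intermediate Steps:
p(n) = -9 - 4*n (p(n) = -4*n - 9 = -9 - 4*n)
g(G, K) = 3 (g(G, K) = 6 - 3 = 3)
(p(8)*(-25))*g(-3, 8) = ((-9 - 4*8)*(-25))*3 = ((-9 - 32)*(-25))*3 = -41*(-25)*3 = 1025*3 = 3075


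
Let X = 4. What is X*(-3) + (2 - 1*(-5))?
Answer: -5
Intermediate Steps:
X*(-3) + (2 - 1*(-5)) = 4*(-3) + (2 - 1*(-5)) = -12 + (2 + 5) = -12 + 7 = -5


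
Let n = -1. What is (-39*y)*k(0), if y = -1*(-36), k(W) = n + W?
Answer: 1404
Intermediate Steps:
k(W) = -1 + W
y = 36
(-39*y)*k(0) = (-39*36)*(-1 + 0) = -1404*(-1) = 1404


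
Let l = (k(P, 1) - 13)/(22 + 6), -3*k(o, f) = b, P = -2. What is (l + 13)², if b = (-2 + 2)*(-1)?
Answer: 123201/784 ≈ 157.14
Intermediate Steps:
b = 0 (b = 0*(-1) = 0)
k(o, f) = 0 (k(o, f) = -⅓*0 = 0)
l = -13/28 (l = (0 - 13)/(22 + 6) = -13/28 ≈ -0.46429)
(l + 13)² = (-13/28 + 13)² = (351/28)² = 123201/784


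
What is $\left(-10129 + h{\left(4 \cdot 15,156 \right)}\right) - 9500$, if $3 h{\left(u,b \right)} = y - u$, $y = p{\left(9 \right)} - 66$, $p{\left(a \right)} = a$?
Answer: $-19668$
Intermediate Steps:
$y = -57$ ($y = 9 - 66 = -57$)
$h{\left(u,b \right)} = -19 - \frac{u}{3}$ ($h{\left(u,b \right)} = \frac{-57 - u}{3} = -19 - \frac{u}{3}$)
$\left(-10129 + h{\left(4 \cdot 15,156 \right)}\right) - 9500 = \left(-10129 - \left(19 + \frac{4 \cdot 15}{3}\right)\right) - 9500 = \left(-10129 - 39\right) - 9500 = -10168 - 9500 = -19668$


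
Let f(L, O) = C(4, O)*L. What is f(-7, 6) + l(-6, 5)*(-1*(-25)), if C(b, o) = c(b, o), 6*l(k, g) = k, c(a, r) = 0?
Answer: -25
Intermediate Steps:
l(k, g) = k/6
C(b, o) = 0
f(L, O) = 0 (f(L, O) = 0*L = 0)
f(-7, 6) + l(-6, 5)*(-1*(-25)) = 0 + ((⅙)*(-6))*(-1*(-25)) = 0 - 1*25 = 0 - 25 = -25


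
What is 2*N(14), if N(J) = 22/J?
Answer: 22/7 ≈ 3.1429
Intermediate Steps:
2*N(14) = 2*(22/14) = 2*(22*(1/14)) = 2*(11/7) = 22/7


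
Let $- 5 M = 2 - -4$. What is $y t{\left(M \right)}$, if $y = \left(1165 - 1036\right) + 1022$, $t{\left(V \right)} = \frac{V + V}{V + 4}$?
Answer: $- \frac{6906}{7} \approx -986.57$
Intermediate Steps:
$M = - \frac{6}{5}$ ($M = - \frac{2 - -4}{5} = - \frac{2 + 4}{5} = \left(- \frac{1}{5}\right) 6 = - \frac{6}{5} \approx -1.2$)
$t{\left(V \right)} = \frac{2 V}{4 + V}$
$y = 1151$ ($y = 129 + 1022 = 1151$)
$y t{\left(M \right)} = 1151 \cdot 2 \left(- \frac{6}{5}\right) \frac{1}{4 - \frac{6}{5}} = 1151 \cdot 2 \left(- \frac{6}{5}\right) \frac{1}{\frac{14}{5}} = 1151 \cdot 2 \left(- \frac{6}{5}\right) \frac{5}{14} = 1151 \left(- \frac{6}{7}\right) = - \frac{6906}{7}$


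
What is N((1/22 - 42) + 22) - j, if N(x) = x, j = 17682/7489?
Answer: -3676675/164758 ≈ -22.316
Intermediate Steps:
j = 17682/7489 (j = 17682*(1/7489) = 17682/7489 ≈ 2.3611)
N((1/22 - 42) + 22) - j = ((1/22 - 42) + 22) - 1*17682/7489 = ((1/22 - 42) + 22) - 17682/7489 = (-923/22 + 22) - 17682/7489 = -439/22 - 17682/7489 = -3676675/164758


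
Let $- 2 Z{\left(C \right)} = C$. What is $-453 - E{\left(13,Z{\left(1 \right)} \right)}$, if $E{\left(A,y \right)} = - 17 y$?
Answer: $- \frac{923}{2} \approx -461.5$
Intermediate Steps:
$Z{\left(C \right)} = - \frac{C}{2}$
$-453 - E{\left(13,Z{\left(1 \right)} \right)} = -453 - - 17 \left(\left(- \frac{1}{2}\right) 1\right) = -453 - \left(-17\right) \left(- \frac{1}{2}\right) = -453 - \frac{17}{2} = - \frac{923}{2}$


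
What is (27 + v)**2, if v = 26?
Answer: 2809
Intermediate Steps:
(27 + v)**2 = (27 + 26)**2 = 53**2 = 2809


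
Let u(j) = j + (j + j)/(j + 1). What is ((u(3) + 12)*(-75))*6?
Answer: -7425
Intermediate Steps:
u(j) = j + 2*j/(1 + j) (u(j) = j + (2*j)/(1 + j) = j + 2*j/(1 + j))
((u(3) + 12)*(-75))*6 = ((3*(3 + 3)/(1 + 3) + 12)*(-75))*6 = ((3*6/4 + 12)*(-75))*6 = ((3*(¼)*6 + 12)*(-75))*6 = ((9/2 + 12)*(-75))*6 = ((33/2)*(-75))*6 = -2475/2*6 = -7425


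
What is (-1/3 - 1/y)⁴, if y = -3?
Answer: 0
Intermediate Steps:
(-1/3 - 1/y)⁴ = (-1/3 - 1/(-3))⁴ = (-1*⅓ - 1*(-⅓))⁴ = (-⅓ + ⅓)⁴ = 0⁴ = 0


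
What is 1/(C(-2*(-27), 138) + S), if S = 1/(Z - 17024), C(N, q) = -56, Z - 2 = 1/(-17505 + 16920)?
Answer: -9957871/557641361 ≈ -0.017857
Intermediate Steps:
Z = 1169/585 (Z = 2 + 1/(-17505 + 16920) = 2 + 1/(-585) = 2 - 1/585 = 1169/585 ≈ 1.9983)
S = -585/9957871 (S = 1/(1169/585 - 17024) = 1/(-9957871/585) = -585/9957871 ≈ -5.8747e-5)
1/(C(-2*(-27), 138) + S) = 1/(-56 - 585/9957871) = 1/(-557641361/9957871) = -9957871/557641361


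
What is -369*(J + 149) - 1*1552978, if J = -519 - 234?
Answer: -1330102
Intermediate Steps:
J = -753
-369*(J + 149) - 1*1552978 = -369*(-753 + 149) - 1*1552978 = -369*(-604) - 1552978 = 222876 - 1552978 = -1330102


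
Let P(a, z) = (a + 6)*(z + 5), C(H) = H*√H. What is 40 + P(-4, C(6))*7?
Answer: 110 + 84*√6 ≈ 315.76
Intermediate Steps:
C(H) = H^(3/2)
P(a, z) = (5 + z)*(6 + a) (P(a, z) = (6 + a)*(5 + z) = (5 + z)*(6 + a))
40 + P(-4, C(6))*7 = 40 + (30 + 5*(-4) + 6*6^(3/2) - 24*√6)*7 = 40 + (30 - 20 + 6*(6*√6) - 24*√6)*7 = 40 + (30 - 20 + 36*√6 - 24*√6)*7 = 40 + (10 + 12*√6)*7 = 40 + (70 + 84*√6) = 110 + 84*√6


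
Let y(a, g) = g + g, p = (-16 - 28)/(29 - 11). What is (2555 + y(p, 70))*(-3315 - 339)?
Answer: -9847530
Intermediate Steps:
p = -22/9 (p = -44/18 = -44*1/18 = -22/9 ≈ -2.4444)
y(a, g) = 2*g
(2555 + y(p, 70))*(-3315 - 339) = (2555 + 2*70)*(-3315 - 339) = (2555 + 140)*(-3654) = 2695*(-3654) = -9847530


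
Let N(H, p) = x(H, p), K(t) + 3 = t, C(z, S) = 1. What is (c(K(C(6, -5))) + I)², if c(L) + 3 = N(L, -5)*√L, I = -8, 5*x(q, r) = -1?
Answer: (55 + I*√2)²/25 ≈ 120.92 + 6.2225*I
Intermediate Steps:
x(q, r) = -⅕ (x(q, r) = (⅕)*(-1) = -⅕)
K(t) = -3 + t
N(H, p) = -⅕
c(L) = -3 - √L/5
(c(K(C(6, -5))) + I)² = ((-3 - √(-3 + 1)/5) - 8)² = ((-3 - I*√2/5) - 8)² = (-11 - I*√2/5)²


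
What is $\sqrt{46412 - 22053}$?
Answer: $\sqrt{24359} \approx 156.07$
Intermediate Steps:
$\sqrt{46412 - 22053} = \sqrt{24359}$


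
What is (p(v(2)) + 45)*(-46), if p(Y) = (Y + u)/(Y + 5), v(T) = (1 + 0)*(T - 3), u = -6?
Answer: -3979/2 ≈ -1989.5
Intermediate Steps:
v(T) = -3 + T (v(T) = 1*(-3 + T) = -3 + T)
p(Y) = (-6 + Y)/(5 + Y) (p(Y) = (Y - 6)/(Y + 5) = (-6 + Y)/(5 + Y))
(p(v(2)) + 45)*(-46) = ((-6 + (-3 + 2))/(5 + (-3 + 2)) + 45)*(-46) = ((-6 - 1)/(5 - 1) + 45)*(-46) = (-7/4 + 45)*(-46) = (173/4)*(-46) = -3979/2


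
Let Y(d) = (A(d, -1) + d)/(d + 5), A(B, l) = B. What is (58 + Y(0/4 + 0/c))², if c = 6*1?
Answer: 3364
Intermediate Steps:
c = 6
Y(d) = 2*d/(5 + d) (Y(d) = (d + d)/(d + 5) = (2*d)/(5 + d) = 2*d/(5 + d))
(58 + Y(0/4 + 0/c))² = (58 + 2*(0/4 + 0/6)/(5 + (0/4 + 0/6)))² = (58 + 2*(0*(¼) + 0*(⅙))/(5 + (0*(¼) + 0*(⅙))))² = (58 + 2*(0 + 0)/(5 + (0 + 0)))² = (58 + 2*0/(5 + 0))² = (58 + 2*0/5)² = (58 + 2*0*(⅕))² = (58 + 0)² = 58² = 3364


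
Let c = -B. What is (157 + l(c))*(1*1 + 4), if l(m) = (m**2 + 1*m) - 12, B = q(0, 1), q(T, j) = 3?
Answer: 755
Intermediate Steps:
B = 3
c = -3 (c = -1*3 = -3)
l(m) = -12 + m + m**2 (l(m) = (m**2 + m) - 12 = (m + m**2) - 12 = -12 + m + m**2)
(157 + l(c))*(1*1 + 4) = (157 + (-12 - 3 + (-3)**2))*(1*1 + 4) = (157 + (-12 - 3 + 9))*(1 + 4) = (157 - 6)*5 = 151*5 = 755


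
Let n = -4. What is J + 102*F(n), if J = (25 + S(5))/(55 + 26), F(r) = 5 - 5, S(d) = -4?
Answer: 7/27 ≈ 0.25926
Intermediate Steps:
F(r) = 0
J = 7/27 (J = (25 - 4)/(55 + 26) = 21/81 = 21*(1/81) = 7/27 ≈ 0.25926)
J + 102*F(n) = 7/27 + 102*0 = 7/27 + 0 = 7/27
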